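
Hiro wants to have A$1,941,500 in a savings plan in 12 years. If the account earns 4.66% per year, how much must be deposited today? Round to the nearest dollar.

A$1,124,006

PV = 1,941,500 / (1 + 0.0466)^12 = 1,941,500 / 1.727304 = 1,124,006.0013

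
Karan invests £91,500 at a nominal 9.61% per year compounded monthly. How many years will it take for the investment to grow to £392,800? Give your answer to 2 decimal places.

Periodic rate i = 0.0961/12 = 0.00800833.
(1+i)^n = 392800/91500 = 4.29290, so n = ln 4.29290 / ln 1.00801 = 182.6582 months
= 182.6582/12 years

15.22 years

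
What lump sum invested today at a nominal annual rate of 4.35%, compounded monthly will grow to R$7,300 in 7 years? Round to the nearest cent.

R$5,386.66

With 12 periods per year: i = 0.003625, n = 84.
PV = FV·(1+i)^(−n) = 7,300 × 0.737898 = 5,386.6568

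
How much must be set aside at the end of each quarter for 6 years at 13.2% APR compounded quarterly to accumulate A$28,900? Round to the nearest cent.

With 4 periods per year: i = 0.033, n = 24.
PMT = 28900 / ( [(1+0.033)^24 − 1] / 0.033 ) = 28900 / 35.750157 = 808.3881

A$808.39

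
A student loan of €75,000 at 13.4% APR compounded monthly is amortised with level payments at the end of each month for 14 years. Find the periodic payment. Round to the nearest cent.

i = 0.134/12 = 0.0111667 per month; n = 14·12 = 168.
PMT = 75000 / ( [1 − (1+0.0111667)^(−168)] / 0.0111667 ) = 75000 / 75.689298 = 990.8931

€990.89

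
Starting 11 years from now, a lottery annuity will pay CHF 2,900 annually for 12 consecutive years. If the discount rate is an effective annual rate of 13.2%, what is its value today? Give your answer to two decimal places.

CHF 4,922.42

PV at t=10 (ordinary 12-year annuity): 2900 × a(12|0.132) = 2900 × 5.864683 = 17,007.5806
PV₀ = 17,007.5806 / (1+0.132)^10 = 17,007.5806 / 3.455129 = 4,922.4155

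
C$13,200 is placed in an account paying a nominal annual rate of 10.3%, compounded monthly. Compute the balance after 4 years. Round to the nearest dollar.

C$19,895

i = 0.103/12 = 0.00858333 per month; n = 4·12 = 48.
FV = PV·(1+i)^n = 13,200 × 1.507182 = 19,894.8065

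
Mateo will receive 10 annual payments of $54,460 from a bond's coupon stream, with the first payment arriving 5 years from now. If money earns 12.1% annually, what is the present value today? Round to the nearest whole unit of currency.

$194,064

Value one period before first payment (t=4): 54460 × [1 − (1+0.121)^(−10)] / 0.121 = 54460 × 5.627169 = 306,455.6276
Discount back 4 years: 306,455.6276 × (1+0.121)^(−4) = 306,455.6276 × 0.633253 = 194,064.0768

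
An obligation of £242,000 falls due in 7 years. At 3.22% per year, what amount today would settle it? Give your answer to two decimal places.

Discount factor = (1+0.0322)^(−7) = 0.801038; PV = 242,000 × 0.801038 = 193,851.1505

£193,851.15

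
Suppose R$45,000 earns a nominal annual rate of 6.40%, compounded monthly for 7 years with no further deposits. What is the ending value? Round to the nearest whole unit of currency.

R$70,349

With 12 periods per year: i = 0.00533333, n = 84.
FV = PV·(1+i)^n = 45,000 × 1.563317 = 70,349.2452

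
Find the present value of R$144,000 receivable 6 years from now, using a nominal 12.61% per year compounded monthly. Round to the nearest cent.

With 12 periods per year: i = 0.0105083, n = 72.
PV = FV·(1+i)^(−n) = 144,000 × 0.471115 = 67,840.6091

R$67,840.61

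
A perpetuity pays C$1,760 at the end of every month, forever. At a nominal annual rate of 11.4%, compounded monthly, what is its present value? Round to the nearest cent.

Periodic rate i = 0.114/12 = 0.0095.
PV = PMT / i = 1760 / 0.0095 = 185,263.1579

C$185,263.16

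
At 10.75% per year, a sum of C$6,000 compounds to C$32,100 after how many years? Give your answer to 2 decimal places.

16.43 years

(1+i)^n = 32100/6000 = 5.35000, so n = ln 5.35000 / ln 1.1075 = 16.4252 years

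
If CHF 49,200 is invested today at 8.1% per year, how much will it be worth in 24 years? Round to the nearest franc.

CHF 318,993

FV = 49,200 × (1 + 0.081)^24 = 318,993.4441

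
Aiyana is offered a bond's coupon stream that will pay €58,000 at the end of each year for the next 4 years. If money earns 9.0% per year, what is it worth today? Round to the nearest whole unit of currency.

PV = PMT · [1 − (1+i)^(−n)] / i = 58000 · 3.239720 = 187,903.7529

€187,904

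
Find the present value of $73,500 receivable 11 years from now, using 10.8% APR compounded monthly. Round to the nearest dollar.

$22,524

With 12 periods per year: i = 0.009, n = 132.
Discount factor = (1+0.009)^(−132) = 0.306455; PV = 73,500 × 0.306455 = 22,524.4085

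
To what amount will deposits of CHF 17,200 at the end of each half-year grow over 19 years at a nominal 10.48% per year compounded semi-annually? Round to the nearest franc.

CHF 1,957,718

Periodic rate i = 0.1048/2 = 0.0524; n = 19 × 2 = 38 periods.
Accumulation factor s(38|0.0524) = 113.820814; FV = 17200 × 113.820814 = 1,957,717.9930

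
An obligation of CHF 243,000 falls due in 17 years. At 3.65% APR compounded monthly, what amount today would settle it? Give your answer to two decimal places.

With 12 periods per year: i = 0.00304167, n = 204.
Discount factor = (1+0.00304167)^(−204) = 0.538182; PV = 243,000 × 0.538182 = 130,778.2592

CHF 130,778.26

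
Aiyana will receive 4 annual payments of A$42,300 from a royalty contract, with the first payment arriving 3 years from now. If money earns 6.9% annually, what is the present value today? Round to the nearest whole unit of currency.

A$125,663

PV at t=2 (ordinary 4-year annuity): 42300 × a(4|0.069) = 42300 × 3.394872 = 143,603.0852
PV₀ = 143,603.0852 / (1+0.069)^2 = 143,603.0852 / 1.142761 = 125,663.2710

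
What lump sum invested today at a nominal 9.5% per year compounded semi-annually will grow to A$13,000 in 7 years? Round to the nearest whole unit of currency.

A$6,789

Periodic rate i = 0.095/2 = 0.0475; n = 7 × 2 = 14 periods.
Discount factor = (1+0.0475)^(−14) = 0.522208; PV = 13,000 × 0.522208 = 6,788.7046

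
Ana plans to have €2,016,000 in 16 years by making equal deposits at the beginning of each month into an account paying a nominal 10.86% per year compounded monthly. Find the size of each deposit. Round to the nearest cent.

€3,897.27

With 12 periods per year: i = 0.00905, n = 192.
FV-annuity factor × (1+i) = 517.284561; PMT = 2.016e+06 / 517.284561 = 3,897.2746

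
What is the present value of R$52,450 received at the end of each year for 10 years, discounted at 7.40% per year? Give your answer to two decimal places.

R$361,670.72

PV = PMT · [1 − (1+i)^(−n)] / i = 52450 · 6.895533 = 361,670.7198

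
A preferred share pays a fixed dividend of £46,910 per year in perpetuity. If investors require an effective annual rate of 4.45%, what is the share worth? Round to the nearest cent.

£1,054,157.30

PV = PMT / i = 46910 / 0.0445 = 1,054,157.3034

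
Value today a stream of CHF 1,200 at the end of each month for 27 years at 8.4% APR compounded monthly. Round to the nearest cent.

CHF 153,541.69

With 12 periods per year: i = 0.007, n = 324.
Annuity factor a(324|0.007) = 127.951404; PV = 1200 × 127.951404 = 153,541.6851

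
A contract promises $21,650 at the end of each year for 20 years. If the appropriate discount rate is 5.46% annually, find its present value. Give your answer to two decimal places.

$259,586.58

PV = PMT · [1 − (1+i)^(−n)] / i = 21650 · 11.990142 = 259,586.5805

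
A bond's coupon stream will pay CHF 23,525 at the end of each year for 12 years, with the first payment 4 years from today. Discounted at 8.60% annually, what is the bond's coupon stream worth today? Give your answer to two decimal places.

CHF 134,213.98

Value one period before first payment (t=3): 23525 × [1 − (1+0.086)^(−12)] / 0.086 = 23525 × 7.307311 = 171,904.4939
Discount back 3 years: 171,904.4939 × (1+0.086)^(−3) = 171,904.4939 × 0.780747 = 134,213.9797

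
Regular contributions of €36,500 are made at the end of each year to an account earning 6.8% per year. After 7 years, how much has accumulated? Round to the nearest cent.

€313,947.61

FV = PMT · [(1+i)^n − 1] / i = 36500 · 8.601304 = 313,947.6108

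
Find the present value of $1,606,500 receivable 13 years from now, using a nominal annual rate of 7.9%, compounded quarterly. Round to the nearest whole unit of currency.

With 4 periods per year: i = 0.01975, n = 52.
Discount factor = (1+0.01975)^(−52) = 0.361682; PV = 1,606,500 × 0.361682 = 581,042.1022

$581,042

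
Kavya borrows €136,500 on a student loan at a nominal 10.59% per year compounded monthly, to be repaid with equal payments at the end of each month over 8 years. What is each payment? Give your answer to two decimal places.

i = 0.1059/12 = 0.008825 per month; n = 8·12 = 96.
Annuity-PV factor = 64.565525; PMT = 136500 / 64.565525 = 2,114.1313

€2,114.13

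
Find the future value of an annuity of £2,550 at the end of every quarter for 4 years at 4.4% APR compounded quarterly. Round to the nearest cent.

£44,345.13

With 4 periods per year: i = 0.011, n = 16.
FV = 2550 × [(1+0.011)^16 − 1] / 0.011 = 2550 × 17.390248 = 44,345.1316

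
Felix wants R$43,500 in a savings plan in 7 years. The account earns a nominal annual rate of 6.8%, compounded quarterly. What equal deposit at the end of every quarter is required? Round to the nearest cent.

i = 0.068/4 = 0.017 per quarter; n = 7·4 = 28.
PMT = 43500 / ( [(1+0.017)^28 − 1] / 0.017 ) = 43500 / 35.482131 = 1,225.9692

R$1,225.97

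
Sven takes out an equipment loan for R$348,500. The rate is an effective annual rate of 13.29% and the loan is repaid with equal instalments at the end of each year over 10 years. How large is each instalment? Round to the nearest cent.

Annuity-PV factor = 5.363930; PMT = 348500 / 5.363930 = 64,971.0230

R$64,971.02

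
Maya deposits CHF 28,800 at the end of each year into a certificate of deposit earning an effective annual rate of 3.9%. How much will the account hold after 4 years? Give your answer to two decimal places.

CHF 122,116.13

FV = PMT · [(1+i)^n − 1] / i = 28800 · 4.240143 = 122,116.1276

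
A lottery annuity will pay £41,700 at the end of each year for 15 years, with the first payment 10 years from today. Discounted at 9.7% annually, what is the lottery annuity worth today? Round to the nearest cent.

PV at t=9 (ordinary 15-year annuity): 41700 × a(15|0.097) = 41700 × 7.738120 = 322,679.5972
Discount back 9 years: 322,679.5972 × (1+0.097)^(−9) = 322,679.5972 × 0.434651 = 140,252.9026

£140,252.90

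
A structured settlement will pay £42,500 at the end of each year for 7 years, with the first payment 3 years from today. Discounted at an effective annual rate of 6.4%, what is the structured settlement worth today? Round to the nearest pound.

£206,621

Value one period before first payment (t=2): 42500 × [1 − (1+0.064)^(−7)] / 0.064 = 42500 × 5.503879 = 233,914.8443
Discount back 2 years: 233,914.8443 × (1+0.064)^(−2) = 233,914.8443 × 0.883317 = 206,621.0324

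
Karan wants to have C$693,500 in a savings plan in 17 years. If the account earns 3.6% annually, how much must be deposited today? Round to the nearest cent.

C$380,128.67

PV = 693,500 / (1 + 0.036)^17 = 693,500 / 1.824382 = 380,128.6677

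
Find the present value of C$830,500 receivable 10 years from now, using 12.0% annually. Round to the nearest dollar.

Discount factor = (1+0.12)^(−10) = 0.321973; PV = 830,500 × 0.321973 = 267,398.7730

C$267,399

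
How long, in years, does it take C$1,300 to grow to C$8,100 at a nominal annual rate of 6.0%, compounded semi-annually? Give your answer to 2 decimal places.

Periodic rate i = 0.06/2 = 0.03.
n = ln(8100/1300) / ln(1+0.03) = ln(6.23077) / 0.029559 = 61.8936 half-years
= 61.8936/2 years

30.95 years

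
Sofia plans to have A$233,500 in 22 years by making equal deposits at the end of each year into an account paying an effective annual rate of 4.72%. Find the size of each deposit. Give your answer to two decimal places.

FV-annuity factor = 37.253523; PMT = 233500 / 37.253523 = 6,267.8635

A$6,267.86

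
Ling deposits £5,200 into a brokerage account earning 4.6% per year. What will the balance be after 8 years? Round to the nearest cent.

FV = 5,200 × (1 + 0.046)^8 = 7,451.7250

£7,451.73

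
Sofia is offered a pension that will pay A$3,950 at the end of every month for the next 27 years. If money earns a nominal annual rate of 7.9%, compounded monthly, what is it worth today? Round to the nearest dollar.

A$528,413

With 12 periods per year: i = 0.00658333, n = 324.
PV = 3950 × [1 − (1+0.00658333)^(−324)] / 0.00658333 = 3950 × 133.775323 = 528,412.5258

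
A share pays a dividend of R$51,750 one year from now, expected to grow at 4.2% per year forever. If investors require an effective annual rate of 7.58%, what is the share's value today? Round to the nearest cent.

R$1,531,065.09

PV = D₁/(r − g) = 51750/(0.0758 − 0.042) = 1,531,065.0888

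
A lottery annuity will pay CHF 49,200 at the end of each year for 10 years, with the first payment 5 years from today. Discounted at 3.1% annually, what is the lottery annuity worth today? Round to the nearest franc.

PV at t=4 (ordinary 10-year annuity): 49200 × a(10|0.031) = 49200 × 8.486835 = 417,552.2603
Discount back 4 years: 417,552.2603 × (1+0.031)^(−4) = 417,552.2603 × 0.885045 = 369,552.5283

CHF 369,553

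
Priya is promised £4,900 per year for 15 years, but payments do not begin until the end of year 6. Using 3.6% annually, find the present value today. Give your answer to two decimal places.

Value one period before first payment (t=5): 4900 × [1 − (1+0.036)^(−15)] / 0.036 = 4900 × 11.435930 = 56,036.0557
Discount back 5 years: 56,036.0557 × (1+0.036)^(−5) = 56,036.0557 × 0.837917 = 46,953.5876

£46,953.59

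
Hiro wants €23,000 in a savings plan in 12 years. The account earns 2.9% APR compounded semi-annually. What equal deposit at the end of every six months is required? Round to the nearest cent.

€808.10

i = 0.029/2 = 0.0145 per half-year; n = 12·2 = 24.
FV-annuity factor = 28.461909; PMT = 23000 / 28.461909 = 808.0976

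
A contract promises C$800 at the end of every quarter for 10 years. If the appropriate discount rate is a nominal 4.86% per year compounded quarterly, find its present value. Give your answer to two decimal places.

C$25,225.62

Periodic rate i = 0.0486/4 = 0.01215; n = 10 × 4 = 40 periods.
PV = PMT · [1 − (1+i)^(−n)] / i = 800 · 31.532027 = 25,225.6218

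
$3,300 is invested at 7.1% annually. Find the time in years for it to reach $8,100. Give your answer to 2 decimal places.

13.09 years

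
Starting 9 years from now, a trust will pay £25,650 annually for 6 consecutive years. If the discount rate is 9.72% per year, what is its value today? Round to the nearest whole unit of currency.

£53,627

PV at t=8 (ordinary 6-year annuity): 25650 × a(6|0.0972) = 25650 × 4.391231 = 112,635.0831
PV₀ = 112,635.0831 / (1+0.0972)^8 = 112,635.0831 / 2.100324 = 53,627.4680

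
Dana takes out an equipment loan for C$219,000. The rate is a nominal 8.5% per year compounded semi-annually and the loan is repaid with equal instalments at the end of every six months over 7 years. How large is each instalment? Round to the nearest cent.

Periodic rate i = 0.085/2 = 0.0425; n = 7 × 2 = 14 periods.
PMT = 219000 / ( [1 − (1+0.0425)^(−14)] / 0.0425 ) = 219000 / 10.390900 = 21,076.1342

C$21,076.13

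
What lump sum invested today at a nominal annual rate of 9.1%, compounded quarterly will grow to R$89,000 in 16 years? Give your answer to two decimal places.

i = 0.091/4 = 0.02275 per quarter; n = 16·4 = 64.
PV = 89,000 / (1 + 0.02275)^64 = 89,000 / 4.219366 = 21,093.2142

R$21,093.21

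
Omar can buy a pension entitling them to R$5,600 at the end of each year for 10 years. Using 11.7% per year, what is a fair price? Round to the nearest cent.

R$32,033.63

Annuity factor a(10|0.117) = 5.720291; PV = 5600 × 5.720291 = 32,033.6299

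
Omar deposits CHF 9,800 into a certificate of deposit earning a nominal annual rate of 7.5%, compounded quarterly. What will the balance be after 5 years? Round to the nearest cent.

With 4 periods per year: i = 0.01875, n = 20.
FV = 9,800 × (1 + 0.01875)^20 = 14,209.4907

CHF 14,209.49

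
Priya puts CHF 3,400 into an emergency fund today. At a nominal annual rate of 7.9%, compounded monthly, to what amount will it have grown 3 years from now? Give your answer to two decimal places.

With 12 periods per year: i = 0.00658333, n = 36.
FV = 3,400 × (1 + 0.00658333)^36 = 4,305.9540

CHF 4,305.95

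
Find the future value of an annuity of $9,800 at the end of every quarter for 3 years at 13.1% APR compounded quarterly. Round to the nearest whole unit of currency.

Periodic rate i = 0.131/4 = 0.03275; n = 3 × 4 = 12 periods.
FV = PMT · [(1+i)^n − 1] / i = 9800 · 14.415798 = 141,274.8228

$141,275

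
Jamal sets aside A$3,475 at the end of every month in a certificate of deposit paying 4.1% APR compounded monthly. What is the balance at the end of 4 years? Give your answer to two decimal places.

With 12 periods per year: i = 0.00341667, n = 48.
FV = 3475 × [(1+0.00341667)^48 − 1] / 0.00341667 = 3475 × 52.063907 = 180,922.0759

A$180,922.08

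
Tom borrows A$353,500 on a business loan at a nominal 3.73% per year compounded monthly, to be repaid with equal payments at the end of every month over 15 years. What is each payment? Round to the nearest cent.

A$2,567.23

Periodic rate i = 0.0373/12 = 0.00310833; n = 15 × 12 = 180 periods.
Annuity-PV factor = 137.697306; PMT = 353500 / 137.697306 = 2,567.2252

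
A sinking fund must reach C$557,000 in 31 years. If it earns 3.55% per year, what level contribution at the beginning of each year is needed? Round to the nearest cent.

C$9,798.38

FV-annuity factor × (1+i) = 56.846136; PMT = 557000 / 56.846136 = 9,798.3793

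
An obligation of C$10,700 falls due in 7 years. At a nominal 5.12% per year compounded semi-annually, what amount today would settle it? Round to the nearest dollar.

C$7,511

Periodic rate i = 0.0512/2 = 0.0256; n = 7 × 2 = 14 periods.
Discount factor = (1+0.0256)^(−14) = 0.701953; PV = 10,700 × 0.701953 = 7,510.8936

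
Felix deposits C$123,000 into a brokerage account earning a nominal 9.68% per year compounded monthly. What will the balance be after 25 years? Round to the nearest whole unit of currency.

C$1,369,876

i = 0.0968/12 = 0.00806667 per month; n = 25·12 = 300.
FV = 123,000 × (1 + 0.00806667)^300 = 1,369,876.4933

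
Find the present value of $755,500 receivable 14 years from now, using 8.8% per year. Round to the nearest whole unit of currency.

$231,969

PV = FV·(1+i)^(−n) = 755,500 × 0.307040 = 231,968.9911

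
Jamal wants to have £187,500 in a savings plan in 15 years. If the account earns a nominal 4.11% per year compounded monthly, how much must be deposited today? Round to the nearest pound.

£101,325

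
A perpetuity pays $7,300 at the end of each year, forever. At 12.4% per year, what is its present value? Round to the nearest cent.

$58,870.97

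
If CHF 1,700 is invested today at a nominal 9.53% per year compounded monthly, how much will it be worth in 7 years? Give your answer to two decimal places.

CHF 3,303.87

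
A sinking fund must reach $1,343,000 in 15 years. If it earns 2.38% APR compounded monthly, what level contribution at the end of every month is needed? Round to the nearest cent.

$6,215.70

Periodic rate i = 0.0238/12 = 0.00198333; n = 15 × 12 = 180 periods.
FV-annuity factor = 216.065906; PMT = 1.343e+06 / 216.065906 = 6,215.6961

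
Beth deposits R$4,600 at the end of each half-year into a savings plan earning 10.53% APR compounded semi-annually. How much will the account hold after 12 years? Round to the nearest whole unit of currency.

With 2 periods per year: i = 0.05265, n = 24.
FV = PMT · [(1+i)^n − 1] / i = 4600 · 46.082146 = 211,977.8696

R$211,978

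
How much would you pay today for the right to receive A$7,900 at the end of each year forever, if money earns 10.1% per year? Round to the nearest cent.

A$78,217.82

PV = C/r = 7900/0.101 = 78,217.8218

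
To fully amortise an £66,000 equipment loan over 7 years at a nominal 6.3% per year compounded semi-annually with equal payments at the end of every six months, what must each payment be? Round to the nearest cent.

£5,902.64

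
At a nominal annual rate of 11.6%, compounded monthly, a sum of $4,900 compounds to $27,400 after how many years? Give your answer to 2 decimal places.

14.91 years

Periodic rate i = 0.116/12 = 0.00966667.
n = ln(27400/4900) / ln(1+0.00966667) = ln(5.59184) / 0.009620 = 178.9256 months
= 178.9256/12 years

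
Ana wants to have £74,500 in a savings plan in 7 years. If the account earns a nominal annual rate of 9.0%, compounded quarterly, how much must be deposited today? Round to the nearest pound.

Periodic rate i = 0.09/4 = 0.0225; n = 7 × 4 = 28 periods.
PV = 74,500 / (1 + 0.0225)^28 = 74,500 / 1.864545 = 39,956.1289

£39,956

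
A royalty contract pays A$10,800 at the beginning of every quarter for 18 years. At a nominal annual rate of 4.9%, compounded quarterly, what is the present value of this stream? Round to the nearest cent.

A$521,021.53

i = 0.049/4 = 0.01225 per quarter; n = 18·4 = 72.
Annuity factor a(72|0.01225) × (1+i) = 48.242735; PV = 10800 × 48.242735 = 521,021.5346
(annuity-due: payments at period start, so ×(1+i).)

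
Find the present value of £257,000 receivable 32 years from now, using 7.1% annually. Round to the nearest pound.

£28,620

Discount factor = (1+0.071)^(−32) = 0.111362; PV = 257,000 × 0.111362 = 28,620.0282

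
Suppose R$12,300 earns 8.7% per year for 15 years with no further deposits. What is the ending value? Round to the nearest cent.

FV = PV·(1+i)^n = 12,300 × 3.494968 = 42,988.1022

R$42,988.10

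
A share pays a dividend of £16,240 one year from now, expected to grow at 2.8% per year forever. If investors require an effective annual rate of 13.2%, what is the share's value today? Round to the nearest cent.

£156,153.85

PV = PMT / (i − g) = 16240 / (0.132 − 0.028) = 16240 / 0.104000 = 156,153.8462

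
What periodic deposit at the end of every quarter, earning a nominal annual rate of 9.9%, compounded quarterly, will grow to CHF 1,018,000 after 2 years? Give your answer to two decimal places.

CHF 116,630.96

Periodic rate i = 0.099/4 = 0.02475; n = 2 × 4 = 8 periods.
FV-annuity factor = 8.728386; PMT = 1.018e+06 / 8.728386 = 116,630.9551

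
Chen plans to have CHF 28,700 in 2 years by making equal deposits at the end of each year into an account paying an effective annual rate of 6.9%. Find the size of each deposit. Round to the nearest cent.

CHF 13,871.44

PMT = 28700 / ( [(1+0.069)^2 − 1] / 0.069 ) = 28700 / 2.069000 = 13,871.4355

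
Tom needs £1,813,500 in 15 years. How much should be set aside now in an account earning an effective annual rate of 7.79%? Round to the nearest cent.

£588,627.41

PV = 1,813,500 / (1 + 0.0779)^15 = 1,813,500 / 3.080896 = 588,627.4093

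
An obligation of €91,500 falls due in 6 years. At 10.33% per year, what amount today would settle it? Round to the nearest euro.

PV = 91,500 / (1 + 0.1033)^6 = 91,500 / 1.803689 = 50,729.3602

€50,729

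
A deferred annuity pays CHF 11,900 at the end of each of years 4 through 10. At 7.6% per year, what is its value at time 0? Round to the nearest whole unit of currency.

CHF 50,421

Value one period before first payment (t=3): 11900 × [1 − (1+0.076)^(−7)] / 0.076 = 11900 × 5.278361 = 62,812.4983
PV₀ = 62,812.4983 / (1+0.076)^3 = 62,812.4983 / 1.245767 = 50,420.7444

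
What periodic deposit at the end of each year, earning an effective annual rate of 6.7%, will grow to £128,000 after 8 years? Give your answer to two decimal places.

£12,611.33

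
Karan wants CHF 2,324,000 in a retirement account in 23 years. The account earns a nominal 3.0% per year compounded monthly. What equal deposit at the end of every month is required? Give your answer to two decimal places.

With 12 periods per year: i = 0.0025, n = 276.
FV-annuity factor = 396.799821; PMT = 2.324e+06 / 396.799821 = 5,856.8575

CHF 5,856.86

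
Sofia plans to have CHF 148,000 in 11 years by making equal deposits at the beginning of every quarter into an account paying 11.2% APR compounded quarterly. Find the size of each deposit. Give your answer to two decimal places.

Periodic rate i = 0.112/4 = 0.028; n = 11 × 4 = 44 periods.
FV-annuity factor × (1+i) = 87.031987; PMT = 148000 / 87.031987 = 1,700.5242

CHF 1,700.52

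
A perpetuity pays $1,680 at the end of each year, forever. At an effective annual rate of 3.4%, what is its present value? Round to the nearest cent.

$49,411.76

PV = PMT / i = 1680 / 0.034 = 49,411.7647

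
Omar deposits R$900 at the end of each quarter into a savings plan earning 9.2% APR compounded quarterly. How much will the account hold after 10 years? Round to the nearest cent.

With 4 periods per year: i = 0.023, n = 40.
FV = 900 × [(1+0.023)^40 − 1] / 0.023 = 900 × 64.490350 = 58,041.3147

R$58,041.31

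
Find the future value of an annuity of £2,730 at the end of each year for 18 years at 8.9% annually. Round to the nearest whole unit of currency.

£111,649

FV = 2730 × [(1+0.089)^18 − 1] / 0.089 = 2730 × 40.896938 = 111,648.6416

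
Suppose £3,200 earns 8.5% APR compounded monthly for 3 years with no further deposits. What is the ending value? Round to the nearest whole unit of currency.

£4,126

Periodic rate i = 0.085/12 = 0.00708333; n = 3 × 12 = 36 periods.
FV = 3,200 × (1 + 0.00708333)^36 = 4,125.7669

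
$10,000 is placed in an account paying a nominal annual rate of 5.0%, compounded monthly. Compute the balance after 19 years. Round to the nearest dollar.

$25,806

i = 0.05/12 = 0.00416667 per month; n = 19·12 = 228.
FV = PV·(1+i)^n = 10,000 × 2.580611 = 25,806.1131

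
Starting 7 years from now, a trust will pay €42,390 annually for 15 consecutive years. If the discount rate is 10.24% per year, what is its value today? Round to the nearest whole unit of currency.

€177,200

PV at t=6 (ordinary 15-year annuity): 42390 × a(15|0.1024) = 42390 × 7.503003 = 318,052.3039
PV₀ = 318,052.3039 / (1+0.1024)^6 = 318,052.3039 / 1.794879 = 177,199.8372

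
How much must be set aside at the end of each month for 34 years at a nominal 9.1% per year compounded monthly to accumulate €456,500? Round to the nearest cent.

€166.36

With 12 periods per year: i = 0.00758333, n = 408.
FV-annuity factor = 2744.057842; PMT = 456500 / 2744.057842 = 166.3595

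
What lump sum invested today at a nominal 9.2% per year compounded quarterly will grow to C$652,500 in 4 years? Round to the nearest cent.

Periodic rate i = 0.092/4 = 0.023; n = 4 × 4 = 16 periods.
PV = FV·(1+i)^(−n) = 652,500 × 0.695008 = 453,492.7795

C$453,492.78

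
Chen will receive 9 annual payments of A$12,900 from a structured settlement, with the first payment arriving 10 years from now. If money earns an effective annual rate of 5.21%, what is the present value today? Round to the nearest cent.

Value one period before first payment (t=9): 12900 × [1 − (1+0.0521)^(−9)] / 0.0521 = 12900 × 7.041821 = 90,839.4875
PV₀ = 90,839.4875 / (1+0.0521)^9 = 90,839.4875 / 1.579477 = 57,512.3999

A$57,512.40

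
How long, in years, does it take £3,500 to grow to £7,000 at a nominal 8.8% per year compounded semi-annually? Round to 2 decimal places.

Periodic rate i = 0.088/2 = 0.044.
(1+i)^n = 7000/3500 = 2.00000, so n = ln 2.00000 / ln 1.044 = 16.0974 half-years
= 16.0974/2 years

8.05 years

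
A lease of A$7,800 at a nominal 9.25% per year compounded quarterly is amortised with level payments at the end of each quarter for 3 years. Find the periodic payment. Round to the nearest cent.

With 4 periods per year: i = 0.023125, n = 12.
Annuity-PV factor = 10.375196; PMT = 7800 / 10.375196 = 751.7930

A$751.79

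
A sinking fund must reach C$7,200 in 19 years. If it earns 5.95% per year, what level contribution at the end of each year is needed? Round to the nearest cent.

C$214.35

PMT = 7200 / ( [(1+0.0595)^19 − 1] / 0.0595 ) = 7200 / 33.589884 = 214.3502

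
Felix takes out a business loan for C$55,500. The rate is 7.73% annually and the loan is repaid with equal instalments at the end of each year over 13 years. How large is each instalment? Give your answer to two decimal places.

C$6,918.03

Annuity-PV factor = 8.022511; PMT = 55500 / 8.022511 = 6,918.0333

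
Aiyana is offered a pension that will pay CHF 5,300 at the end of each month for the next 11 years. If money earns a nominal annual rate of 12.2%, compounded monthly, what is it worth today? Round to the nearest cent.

CHF 384,154.83

Periodic rate i = 0.122/12 = 0.0101667; n = 11 × 12 = 132 periods.
PV = 5300 × [1 − (1+0.0101667)^(−132)] / 0.0101667 = 5300 × 72.482044 = 384,154.8326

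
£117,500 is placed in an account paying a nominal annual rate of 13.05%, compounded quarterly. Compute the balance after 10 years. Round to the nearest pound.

With 4 periods per year: i = 0.032625, n = 40.
FV = 117,500 × (1 + 0.032625)^40 = 424,368.6307

£424,369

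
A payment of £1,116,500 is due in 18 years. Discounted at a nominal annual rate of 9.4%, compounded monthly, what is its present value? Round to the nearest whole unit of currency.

i = 0.094/12 = 0.00783333 per month; n = 18·12 = 216.
PV = 1,116,500 / (1 + 0.00783333)^216 = 1,116,500 / 5.394648 = 206,964.3727

£206,964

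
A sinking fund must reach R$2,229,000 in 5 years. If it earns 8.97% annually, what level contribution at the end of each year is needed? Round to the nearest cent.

R$372,671.79

FV-annuity factor = 5.981134; PMT = 2.229e+06 / 5.981134 = 372,671.7850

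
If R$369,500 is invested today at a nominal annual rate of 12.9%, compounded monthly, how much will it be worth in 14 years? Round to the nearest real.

Periodic rate i = 0.129/12 = 0.01075; n = 14 × 12 = 168 periods.
FV = PV·(1+i)^n = 369,500 × 6.027677 = 2,227,226.7995

R$2,227,227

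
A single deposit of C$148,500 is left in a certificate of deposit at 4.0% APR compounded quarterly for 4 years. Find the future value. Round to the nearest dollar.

C$174,128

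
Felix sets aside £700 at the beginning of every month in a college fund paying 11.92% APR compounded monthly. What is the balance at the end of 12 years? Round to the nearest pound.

£224,254

i = 0.1192/12 = 0.00993333 per month; n = 12·12 = 144.
Accumulation factor s(144|0.00993333) × (1+i) = 320.362857; FV = 700 × 320.362857 = 224,254.0000
Payments are at the start of each period, so multiply by (1+i).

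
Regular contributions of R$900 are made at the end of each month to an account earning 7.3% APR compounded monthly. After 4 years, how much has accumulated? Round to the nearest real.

R$49,993

With 12 periods per year: i = 0.00608333, n = 48.
FV = PMT · [(1+i)^n − 1] / i = 900 · 55.548328 = 49,993.4953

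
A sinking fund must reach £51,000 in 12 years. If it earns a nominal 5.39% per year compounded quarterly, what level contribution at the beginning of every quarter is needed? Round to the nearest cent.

Periodic rate i = 0.0539/4 = 0.013475; n = 12 × 4 = 48 periods.
FV-annuity factor × (1+i) = 67.779988; PMT = 51000 / 67.779988 = 752.4345

£752.43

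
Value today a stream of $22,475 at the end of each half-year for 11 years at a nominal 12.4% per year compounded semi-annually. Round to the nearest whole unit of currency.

With 2 periods per year: i = 0.062, n = 22.
PV = 22475 × [1 − (1+0.062)^(−22)] / 0.062 = 22475 × 11.834964 = 265,990.8162

$265,991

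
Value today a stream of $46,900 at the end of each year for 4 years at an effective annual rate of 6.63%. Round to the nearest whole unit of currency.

$160,196

PV = PMT · [1 − (1+i)^(−n)] / i = 46900 · 3.415697 = 160,196.2066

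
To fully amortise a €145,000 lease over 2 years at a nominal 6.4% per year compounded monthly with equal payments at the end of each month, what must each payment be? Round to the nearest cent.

€6,452.65

With 12 periods per year: i = 0.00533333, n = 24.
PMT = 145000 / ( [1 − (1+0.00533333)^(−24)] / 0.00533333 ) = 145000 / 22.471371 = 6,452.6549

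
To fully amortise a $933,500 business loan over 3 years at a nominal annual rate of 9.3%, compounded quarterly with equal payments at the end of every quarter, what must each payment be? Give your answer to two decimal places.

Periodic rate i = 0.093/4 = 0.02325; n = 3 × 4 = 12 periods.
PMT = 933500 / ( [1 − (1+0.02325)^(−12)] / 0.02325 ) = 933500 / 10.367306 = 90,042.6752

$90,042.68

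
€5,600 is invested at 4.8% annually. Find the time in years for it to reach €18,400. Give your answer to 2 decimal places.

25.37 years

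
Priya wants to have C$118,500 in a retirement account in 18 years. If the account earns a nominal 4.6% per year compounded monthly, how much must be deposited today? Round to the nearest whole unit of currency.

C$51,857

i = 0.046/12 = 0.00383333 per month; n = 18·12 = 216.
PV = FV·(1+i)^(−n) = 118,500 × 0.437614 = 51,857.3104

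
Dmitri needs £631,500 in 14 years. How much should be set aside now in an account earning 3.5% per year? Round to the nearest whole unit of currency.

£390,129

PV = 631,500 / (1 + 0.035)^14 = 631,500 / 1.618695 = 390,129.2006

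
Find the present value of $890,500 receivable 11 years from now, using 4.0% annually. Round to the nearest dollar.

Discount factor = (1+0.04)^(−11) = 0.649581; PV = 890,500 × 0.649581 = 578,451.8196

$578,452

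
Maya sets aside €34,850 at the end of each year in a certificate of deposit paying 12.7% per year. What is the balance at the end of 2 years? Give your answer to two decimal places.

€74,125.95

FV = PMT · [(1+i)^n − 1] / i = 34850 · 2.127000 = 74,125.9500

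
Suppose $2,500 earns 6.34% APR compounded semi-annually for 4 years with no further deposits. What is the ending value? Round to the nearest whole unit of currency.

$3,209

With 2 periods per year: i = 0.0317, n = 8.
FV = 2,500 × (1 + 0.0317)^8 = 3,208.9833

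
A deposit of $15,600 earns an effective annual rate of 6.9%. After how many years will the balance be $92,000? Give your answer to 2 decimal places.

(1+i)^n = 92000/15600 = 5.89744, so n = ln 5.89744 / ln 1.069 = 26.5950 years

26.60 years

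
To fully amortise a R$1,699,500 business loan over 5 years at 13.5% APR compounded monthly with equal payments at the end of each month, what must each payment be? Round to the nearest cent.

R$39,105.23

i = 0.135/12 = 0.01125 per month; n = 5·12 = 60.
PMT = 1.6995e+06 / ( [1 − (1+0.01125)^(−60)] / 0.01125 ) = 1.6995e+06 / 43.459656 = 39,105.2333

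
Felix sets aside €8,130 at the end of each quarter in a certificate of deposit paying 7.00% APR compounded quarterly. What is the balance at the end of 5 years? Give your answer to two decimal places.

€192,694.10

With 4 periods per year: i = 0.0175, n = 20.
FV = PMT · [(1+i)^n − 1] / i = 8130 · 23.701611 = 192,694.0989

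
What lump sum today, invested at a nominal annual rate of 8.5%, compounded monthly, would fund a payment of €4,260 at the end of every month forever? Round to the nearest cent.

Periodic rate i = 0.085/12 = 0.00708333.
PV = C/r = 4260/0.00708333 = 601,411.7647

€601,411.76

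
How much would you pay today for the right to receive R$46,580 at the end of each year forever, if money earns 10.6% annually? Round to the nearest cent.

R$439,433.96

PV = PMT / i = 46580 / 0.106 = 439,433.9623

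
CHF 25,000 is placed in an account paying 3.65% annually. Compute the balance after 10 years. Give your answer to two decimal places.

CHF 35,779.40

FV = 25,000 × (1 + 0.0365)^10 = 35,779.4016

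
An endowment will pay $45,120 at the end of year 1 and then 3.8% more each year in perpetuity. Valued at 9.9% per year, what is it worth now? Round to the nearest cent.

$739,672.13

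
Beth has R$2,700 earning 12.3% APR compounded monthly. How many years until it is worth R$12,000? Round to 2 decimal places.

12.19 years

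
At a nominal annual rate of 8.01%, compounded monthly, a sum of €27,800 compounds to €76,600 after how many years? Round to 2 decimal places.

Periodic rate i = 0.0801/12 = 0.006675.
n = ln(76600/27800) / ln(1+0.006675) = ln(2.75540) / 0.006653 = 152.3506 months
= 152.3506/12 years

12.70 years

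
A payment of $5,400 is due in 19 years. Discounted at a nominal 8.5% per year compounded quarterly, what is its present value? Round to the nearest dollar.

$1,092

i = 0.085/4 = 0.02125 per quarter; n = 19·4 = 76.
PV = FV·(1+i)^(−n) = 5,400 × 0.202285 = 1,092.3366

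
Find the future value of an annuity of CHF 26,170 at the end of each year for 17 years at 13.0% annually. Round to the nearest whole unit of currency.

FV = PMT · [(1+i)^n − 1] / i = 26170 · 53.739060 = 1,406,351.2093

CHF 1,406,351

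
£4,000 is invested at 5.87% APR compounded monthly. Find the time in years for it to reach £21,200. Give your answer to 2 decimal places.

28.48 years

Periodic rate i = 0.0587/12 = 0.00489167.
(1+i)^n = 21200/4000 = 5.30000, so n = ln 5.30000 / ln 1.00489 = 341.7613 months
= 341.7613/12 years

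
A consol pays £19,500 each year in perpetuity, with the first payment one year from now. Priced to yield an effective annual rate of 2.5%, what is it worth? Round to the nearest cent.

PV = C/r = 19500/0.025 = 780,000.0000

£780,000.00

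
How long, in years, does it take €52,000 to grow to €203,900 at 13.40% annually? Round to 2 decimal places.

10.87 years

(1+i)^n = 203900/52000 = 3.92115, so n = ln 3.92115 / ln 1.134 = 10.8658 years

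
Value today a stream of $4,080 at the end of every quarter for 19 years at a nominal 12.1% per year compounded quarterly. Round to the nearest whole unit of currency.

Periodic rate i = 0.121/4 = 0.03025; n = 19 × 4 = 76 periods.
PV = 4080 × [1 − (1+0.03025)^(−76)] / 0.03025 = 4080 × 29.625156 = 120,870.6361

$120,871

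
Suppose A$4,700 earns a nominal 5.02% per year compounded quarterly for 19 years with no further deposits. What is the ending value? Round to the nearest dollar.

i = 0.0502/4 = 0.01255 per quarter; n = 19·4 = 76.
FV = 4,700 × (1 + 0.01255)^76 = 12,126.9109

A$12,127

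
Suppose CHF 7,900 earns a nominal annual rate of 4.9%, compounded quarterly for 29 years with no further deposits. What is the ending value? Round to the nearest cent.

CHF 32,434.72

i = 0.049/4 = 0.01225 per quarter; n = 29·4 = 116.
FV = 7,900 × (1 + 0.01225)^116 = 32,434.7237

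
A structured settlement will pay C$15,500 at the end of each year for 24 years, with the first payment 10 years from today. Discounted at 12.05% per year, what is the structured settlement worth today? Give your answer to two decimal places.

C$43,188.27

PV at t=9 (ordinary 24-year annuity): 15500 × a(24|0.1205) = 15500 × 7.757841 = 120,246.5370
PV₀ = 120,246.5370 / (1+0.1205)^9 = 120,246.5370 / 2.784241 = 43,188.2722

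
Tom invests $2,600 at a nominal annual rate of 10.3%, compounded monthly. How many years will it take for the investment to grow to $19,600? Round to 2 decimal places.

19.70 years

Periodic rate i = 0.103/12 = 0.00858333.
n = ln(19600/2600) / ln(1+0.00858333) = ln(7.53846) / 0.008547 = 236.3505 months
= 236.3505/12 years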